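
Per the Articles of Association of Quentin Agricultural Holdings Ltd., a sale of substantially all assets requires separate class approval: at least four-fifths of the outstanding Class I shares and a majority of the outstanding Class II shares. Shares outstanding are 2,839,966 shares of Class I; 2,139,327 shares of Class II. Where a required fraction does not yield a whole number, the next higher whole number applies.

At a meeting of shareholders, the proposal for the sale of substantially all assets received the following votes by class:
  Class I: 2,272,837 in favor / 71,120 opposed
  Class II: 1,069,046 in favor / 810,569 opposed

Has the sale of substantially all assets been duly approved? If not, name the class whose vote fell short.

Not approved — the Class II shares did not give the required vote.

Class I: 4/5 of 2839966 = 2271972.80, rounded up to 2271973; 2,271,973 required, 2,272,837 in favor — approved.
Class II: a majority of 2139327 is 1069664; 1,069,664 required, 1,069,046 in favor — not approved.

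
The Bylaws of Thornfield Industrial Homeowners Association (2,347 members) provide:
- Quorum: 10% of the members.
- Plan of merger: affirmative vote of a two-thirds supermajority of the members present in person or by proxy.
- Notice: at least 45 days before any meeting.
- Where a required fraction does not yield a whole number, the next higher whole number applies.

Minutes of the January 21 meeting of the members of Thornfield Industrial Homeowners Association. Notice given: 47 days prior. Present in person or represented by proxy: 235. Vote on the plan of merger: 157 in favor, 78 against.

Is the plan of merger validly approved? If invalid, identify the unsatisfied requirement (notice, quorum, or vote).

Valid — all requirements satisfied.

Notice: 47 days given; 45 required. Satisfied.
Quorum: 10% of 2,347 = 234.70, rounded up to 235; 235 present. Satisfied.
Vote: requires two-thirds of those present (235); 2/3 of 235 = 156.67, rounded up to 157, so 157 needed; 157 in favor. Satisfied.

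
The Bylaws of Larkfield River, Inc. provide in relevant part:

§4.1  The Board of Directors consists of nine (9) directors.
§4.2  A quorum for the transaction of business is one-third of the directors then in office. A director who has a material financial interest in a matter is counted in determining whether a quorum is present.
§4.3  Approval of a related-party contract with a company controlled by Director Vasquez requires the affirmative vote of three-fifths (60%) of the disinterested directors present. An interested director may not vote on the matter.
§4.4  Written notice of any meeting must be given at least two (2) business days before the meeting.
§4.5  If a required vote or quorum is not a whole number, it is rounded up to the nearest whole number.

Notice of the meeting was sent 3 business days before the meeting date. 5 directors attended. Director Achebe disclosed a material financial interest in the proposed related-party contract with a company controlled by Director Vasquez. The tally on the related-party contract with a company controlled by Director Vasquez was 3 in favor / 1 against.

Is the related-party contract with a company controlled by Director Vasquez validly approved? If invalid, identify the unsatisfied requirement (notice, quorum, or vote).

Notice: 3 business days given; 2 required (3 ≥ 2). Satisfied.
Quorum: 5 present (interested directors count toward quorum); quorum is 3. Satisfied.
Vote: the related-party contract with a company controlled by Director Vasquez requires three-fifths of the disinterested directors present (5 − 1 = 4). 3/5 of 4 = 2.40, rounded up to 3, so 3 affirmative votes are needed; 3 voted in favor. Satisfied.

Valid — all requirements satisfied.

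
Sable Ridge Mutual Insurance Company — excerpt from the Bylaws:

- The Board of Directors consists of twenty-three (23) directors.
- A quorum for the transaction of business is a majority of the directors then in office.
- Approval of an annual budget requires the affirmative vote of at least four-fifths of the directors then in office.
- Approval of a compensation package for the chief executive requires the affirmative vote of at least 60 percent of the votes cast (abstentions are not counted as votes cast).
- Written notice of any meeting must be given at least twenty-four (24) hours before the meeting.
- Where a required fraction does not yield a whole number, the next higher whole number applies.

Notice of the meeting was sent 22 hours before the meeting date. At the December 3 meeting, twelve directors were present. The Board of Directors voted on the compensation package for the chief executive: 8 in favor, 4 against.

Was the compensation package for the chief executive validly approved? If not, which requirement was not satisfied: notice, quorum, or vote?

Invalid — notice requirement not satisfied.

Notice: 22 hours given; 24 required (22 < 24). Not satisfied.
Quorum: 12 present; quorum is 12. Satisfied.
Vote: the compensation package for the chief executive requires three-fifths of the votes cast (12). 3/5 of 12 = 7.20, rounded up to 8, so 8 affirmative votes are needed; 8 voted in favor. Satisfied.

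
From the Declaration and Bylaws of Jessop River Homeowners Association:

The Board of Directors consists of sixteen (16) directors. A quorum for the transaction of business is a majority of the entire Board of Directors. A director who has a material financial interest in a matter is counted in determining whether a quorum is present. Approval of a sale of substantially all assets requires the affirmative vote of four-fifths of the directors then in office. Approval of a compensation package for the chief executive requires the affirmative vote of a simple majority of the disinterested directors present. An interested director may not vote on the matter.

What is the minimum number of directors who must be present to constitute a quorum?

9

A majority of 16 is 9.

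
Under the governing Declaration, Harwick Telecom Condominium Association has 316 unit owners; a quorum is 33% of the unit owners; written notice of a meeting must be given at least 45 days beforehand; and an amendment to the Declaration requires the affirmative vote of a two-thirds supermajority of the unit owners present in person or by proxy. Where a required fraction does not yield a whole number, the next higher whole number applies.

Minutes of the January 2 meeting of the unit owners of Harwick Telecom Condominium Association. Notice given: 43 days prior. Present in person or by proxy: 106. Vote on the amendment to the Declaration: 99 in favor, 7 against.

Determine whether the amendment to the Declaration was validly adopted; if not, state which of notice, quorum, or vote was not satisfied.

Notice: 43 days given; 45 required. Not satisfied.
Quorum: 33% of 316 = 104.28, rounded up to 105; 106 present. Satisfied.
Vote: requires two-thirds of those present (106); 2/3 of 106 = 70.67, rounded up to 71, so 71 needed; 99 in favor. Satisfied.

Invalid — notice requirement not satisfied.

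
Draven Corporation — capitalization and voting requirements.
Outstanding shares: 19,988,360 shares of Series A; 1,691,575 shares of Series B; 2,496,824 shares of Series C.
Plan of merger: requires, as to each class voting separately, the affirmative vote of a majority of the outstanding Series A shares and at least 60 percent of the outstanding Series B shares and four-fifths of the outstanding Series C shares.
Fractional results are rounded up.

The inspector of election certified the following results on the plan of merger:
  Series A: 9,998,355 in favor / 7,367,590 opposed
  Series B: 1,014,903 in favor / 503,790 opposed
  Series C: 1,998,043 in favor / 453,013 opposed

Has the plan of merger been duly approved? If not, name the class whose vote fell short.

Not approved — the Series B shares did not give the required vote.

Series A: a majority of 19988360 is 9994181; 9,994,181 required, 9,998,355 in favor — approved.
Series B: 3/5 of 1691575 = 1014945; 1,014,945 required, 1,014,903 in favor — not approved.
Series C: 4/5 of 2496824 = 1997459.20, rounded up to 1997460; 1,997,460 required, 1,998,043 in favor — approved.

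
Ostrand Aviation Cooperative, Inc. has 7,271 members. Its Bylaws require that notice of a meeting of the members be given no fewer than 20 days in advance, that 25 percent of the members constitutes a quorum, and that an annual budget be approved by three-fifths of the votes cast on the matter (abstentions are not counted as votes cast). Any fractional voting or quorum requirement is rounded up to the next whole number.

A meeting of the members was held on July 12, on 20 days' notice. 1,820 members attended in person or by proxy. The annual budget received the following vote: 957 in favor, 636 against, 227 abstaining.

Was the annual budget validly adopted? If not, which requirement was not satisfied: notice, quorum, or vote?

Notice: 20 days given; 20 required. Satisfied.
Quorum: 25% of 7,271 = 1,817.75, rounded up to 1,818; 1,820 present. Satisfied.
Vote: requires three-fifths of the votes cast (1,820 − 227 abstaining = 1,593); 3/5 of 1593 = 955.80, rounded up to 956, so 956 needed; 957 in favor. Satisfied.

Valid — all requirements satisfied.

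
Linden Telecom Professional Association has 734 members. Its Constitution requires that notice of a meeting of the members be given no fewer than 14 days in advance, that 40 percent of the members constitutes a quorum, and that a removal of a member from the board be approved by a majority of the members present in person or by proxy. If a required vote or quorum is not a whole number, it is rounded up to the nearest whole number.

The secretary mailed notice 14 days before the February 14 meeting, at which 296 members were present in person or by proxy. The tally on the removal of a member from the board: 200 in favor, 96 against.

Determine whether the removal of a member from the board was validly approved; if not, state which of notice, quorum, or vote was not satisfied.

Notice: 14 days given; 14 required. Satisfied.
Quorum: 40% of 734 = 293.60, rounded up to 294; 296 present. Satisfied.
Vote: requires a majority of those present (296); a majority of 296 is 149, so 149 needed; 200 in favor. Satisfied.

Valid — all requirements satisfied.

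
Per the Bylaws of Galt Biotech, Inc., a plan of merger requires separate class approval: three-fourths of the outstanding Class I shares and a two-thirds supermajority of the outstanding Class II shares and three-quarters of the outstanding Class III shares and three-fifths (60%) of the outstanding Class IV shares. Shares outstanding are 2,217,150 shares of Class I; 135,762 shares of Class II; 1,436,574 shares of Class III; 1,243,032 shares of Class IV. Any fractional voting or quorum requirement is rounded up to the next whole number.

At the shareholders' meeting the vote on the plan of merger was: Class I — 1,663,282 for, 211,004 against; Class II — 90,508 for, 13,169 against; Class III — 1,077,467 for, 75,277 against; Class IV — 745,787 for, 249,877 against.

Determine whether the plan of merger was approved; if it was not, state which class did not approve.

Class I: 3/4 of 2217150 = 1662862.50, rounded up to 1662863; 1,662,863 required, 1,663,282 in favor — approved.
Class II: 2/3 of 135762 = 90508; 90,508 required, 90,508 in favor — approved.
Class III: 3/4 of 1436574 = 1077430.50, rounded up to 1077431; 1,077,431 required, 1,077,467 in favor — approved.
Class IV: 3/5 of 1243032 = 745819.20, rounded up to 745820; 745,820 required, 745,787 in favor — not approved.

Not approved — the Class IV shares did not give the required vote.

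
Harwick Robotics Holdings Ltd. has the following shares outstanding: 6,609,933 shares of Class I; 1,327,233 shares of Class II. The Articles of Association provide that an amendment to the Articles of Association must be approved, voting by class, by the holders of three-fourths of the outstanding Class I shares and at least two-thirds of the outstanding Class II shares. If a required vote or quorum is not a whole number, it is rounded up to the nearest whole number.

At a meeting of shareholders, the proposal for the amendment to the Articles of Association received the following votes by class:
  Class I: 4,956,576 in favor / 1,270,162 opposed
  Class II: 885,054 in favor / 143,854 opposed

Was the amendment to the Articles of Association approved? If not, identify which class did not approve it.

Not approved — the Class I shares did not give the required vote.

Class I: 3/4 of 6609933 = 4957449.75, rounded up to 4957450; 4,957,450 required, 4,956,576 in favor — not approved.
Class II: 2/3 of 1327233 = 884822; 884,822 required, 885,054 in favor — approved.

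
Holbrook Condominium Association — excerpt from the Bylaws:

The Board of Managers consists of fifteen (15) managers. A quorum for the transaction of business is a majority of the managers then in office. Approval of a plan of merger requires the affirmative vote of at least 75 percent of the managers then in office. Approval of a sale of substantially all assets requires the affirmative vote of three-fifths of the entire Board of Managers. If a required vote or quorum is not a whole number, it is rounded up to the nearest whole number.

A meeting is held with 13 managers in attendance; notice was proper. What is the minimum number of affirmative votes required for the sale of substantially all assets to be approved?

The sale of substantially all assets requires three-fifths of the entire Board of Managers (15).
3/5 of 15 = 9.

9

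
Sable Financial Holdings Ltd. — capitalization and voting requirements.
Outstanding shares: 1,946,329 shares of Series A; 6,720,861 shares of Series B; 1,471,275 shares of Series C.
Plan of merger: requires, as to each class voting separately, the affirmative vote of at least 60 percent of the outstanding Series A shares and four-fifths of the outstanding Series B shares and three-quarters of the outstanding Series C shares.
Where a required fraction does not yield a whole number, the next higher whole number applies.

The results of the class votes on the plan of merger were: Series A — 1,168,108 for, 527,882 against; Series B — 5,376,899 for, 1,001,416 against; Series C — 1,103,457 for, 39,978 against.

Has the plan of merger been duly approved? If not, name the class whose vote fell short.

Series A: 3/5 of 1946329 = 1167797.40, rounded up to 1167798; 1,167,798 required, 1,168,108 in favor — approved.
Series B: 4/5 of 6720861 = 5376688.80, rounded up to 5376689; 5,376,689 required, 5,376,899 in favor — approved.
Series C: 3/4 of 1471275 = 1103456.25, rounded up to 1103457; 1,103,457 required, 1,103,457 in favor — approved.

Approved — every class gave the required vote.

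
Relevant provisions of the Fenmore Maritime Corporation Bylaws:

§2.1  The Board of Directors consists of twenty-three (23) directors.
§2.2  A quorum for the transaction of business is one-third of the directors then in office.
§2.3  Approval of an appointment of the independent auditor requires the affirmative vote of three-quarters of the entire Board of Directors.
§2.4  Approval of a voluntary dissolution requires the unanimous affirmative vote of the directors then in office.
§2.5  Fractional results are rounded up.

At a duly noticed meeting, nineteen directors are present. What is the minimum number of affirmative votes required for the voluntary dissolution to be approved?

The voluntary dissolution requires the unanimous vote of the directors then in office (23).
Unanimous means all 23.
(Only 19 can vote, so the voluntary dissolution cannot pass at this meeting, but the required vote is still 23.)

23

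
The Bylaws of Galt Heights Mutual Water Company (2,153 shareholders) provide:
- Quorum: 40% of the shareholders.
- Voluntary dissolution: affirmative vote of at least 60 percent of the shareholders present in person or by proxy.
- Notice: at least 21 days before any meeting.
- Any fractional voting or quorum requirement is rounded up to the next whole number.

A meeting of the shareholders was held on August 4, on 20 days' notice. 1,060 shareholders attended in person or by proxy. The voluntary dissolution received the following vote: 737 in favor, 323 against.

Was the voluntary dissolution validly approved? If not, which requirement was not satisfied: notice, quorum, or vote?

Notice: 20 days given; 21 required. Not satisfied.
Quorum: 40% of 2,153 = 861.20, rounded up to 862; 1,060 present. Satisfied.
Vote: requires three-fifths of those present (1,060); 3/5 of 1060 = 636, so 636 needed; 737 in favor. Satisfied.

Invalid — notice requirement not satisfied.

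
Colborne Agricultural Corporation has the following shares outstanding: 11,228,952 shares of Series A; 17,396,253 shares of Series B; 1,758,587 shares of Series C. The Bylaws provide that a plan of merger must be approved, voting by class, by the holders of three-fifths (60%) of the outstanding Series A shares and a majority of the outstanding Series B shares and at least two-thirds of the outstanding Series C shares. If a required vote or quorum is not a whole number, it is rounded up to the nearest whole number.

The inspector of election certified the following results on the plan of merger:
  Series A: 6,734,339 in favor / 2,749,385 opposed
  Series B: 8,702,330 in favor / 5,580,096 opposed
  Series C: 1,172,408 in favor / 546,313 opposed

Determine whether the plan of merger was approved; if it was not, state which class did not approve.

Not approved — the Series A shares did not give the required vote.

Series A: 3/5 of 11228952 = 6737371.20, rounded up to 6737372; 6,737,372 required, 6,734,339 in favor — not approved.
Series B: a majority of 17396253 is 8698127; 8,698,127 required, 8,702,330 in favor — approved.
Series C: 2/3 of 1758587 = 1172391.33, rounded up to 1172392; 1,172,392 required, 1,172,408 in favor — approved.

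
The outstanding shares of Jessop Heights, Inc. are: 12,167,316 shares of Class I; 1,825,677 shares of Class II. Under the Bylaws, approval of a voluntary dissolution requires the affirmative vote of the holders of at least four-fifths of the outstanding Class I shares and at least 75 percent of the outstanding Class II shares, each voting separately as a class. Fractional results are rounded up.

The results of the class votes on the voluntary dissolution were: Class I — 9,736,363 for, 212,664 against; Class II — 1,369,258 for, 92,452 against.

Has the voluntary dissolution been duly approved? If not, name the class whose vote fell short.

Approved — every class gave the required vote.

Class I: 4/5 of 12167316 = 9733852.80, rounded up to 9733853; 9,733,853 required, 9,736,363 in favor — approved.
Class II: 3/4 of 1825677 = 1369257.75, rounded up to 1369258; 1,369,258 required, 1,369,258 in favor — approved.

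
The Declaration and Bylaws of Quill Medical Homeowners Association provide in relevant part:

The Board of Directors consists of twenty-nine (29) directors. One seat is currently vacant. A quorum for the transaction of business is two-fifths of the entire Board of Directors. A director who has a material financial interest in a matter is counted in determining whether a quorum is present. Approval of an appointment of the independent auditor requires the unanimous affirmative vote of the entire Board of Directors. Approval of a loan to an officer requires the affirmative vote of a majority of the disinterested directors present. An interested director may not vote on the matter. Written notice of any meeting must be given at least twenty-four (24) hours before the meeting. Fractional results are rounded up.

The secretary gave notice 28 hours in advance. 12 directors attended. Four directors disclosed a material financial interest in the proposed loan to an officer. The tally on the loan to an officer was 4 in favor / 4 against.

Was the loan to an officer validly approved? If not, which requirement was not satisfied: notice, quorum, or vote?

Invalid — vote requirement not satisfied.

Notice: 28 hours given; 24 required (28 ≥ 24). Satisfied.
Quorum: 12 present (interested directors count toward quorum); quorum is 12. Satisfied.
Vote: the loan to an officer requires a majority of the disinterested directors present (12 − 4 = 8). A majority of 8 is 5, so 5 affirmative votes are needed; 4 voted in favor. Not satisfied.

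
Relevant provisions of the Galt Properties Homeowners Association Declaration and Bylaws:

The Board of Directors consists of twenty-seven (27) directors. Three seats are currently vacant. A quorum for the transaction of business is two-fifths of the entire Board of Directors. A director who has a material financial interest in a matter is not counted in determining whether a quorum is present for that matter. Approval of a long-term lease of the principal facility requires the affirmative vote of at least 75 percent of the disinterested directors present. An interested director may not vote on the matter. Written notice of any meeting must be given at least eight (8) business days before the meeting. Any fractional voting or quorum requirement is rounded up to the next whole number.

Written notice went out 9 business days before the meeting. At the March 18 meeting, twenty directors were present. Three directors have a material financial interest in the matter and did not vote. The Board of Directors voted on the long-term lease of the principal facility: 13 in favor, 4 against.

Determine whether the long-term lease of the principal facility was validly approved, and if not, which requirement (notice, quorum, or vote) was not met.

Valid — all requirements satisfied.

Notice: 9 business days given; 8 required (9 ≥ 8). Satisfied.
Quorum: 20 present, but the 3 interested directors do not count, leaving 17. Quorum is 11. Satisfied.
Vote: the long-term lease of the principal facility requires three-fourths of the disinterested directors present (20 − 3 = 17). 3/4 of 17 = 12.75, rounded up to 13, so 13 affirmative votes are needed; 13 voted in favor. Satisfied.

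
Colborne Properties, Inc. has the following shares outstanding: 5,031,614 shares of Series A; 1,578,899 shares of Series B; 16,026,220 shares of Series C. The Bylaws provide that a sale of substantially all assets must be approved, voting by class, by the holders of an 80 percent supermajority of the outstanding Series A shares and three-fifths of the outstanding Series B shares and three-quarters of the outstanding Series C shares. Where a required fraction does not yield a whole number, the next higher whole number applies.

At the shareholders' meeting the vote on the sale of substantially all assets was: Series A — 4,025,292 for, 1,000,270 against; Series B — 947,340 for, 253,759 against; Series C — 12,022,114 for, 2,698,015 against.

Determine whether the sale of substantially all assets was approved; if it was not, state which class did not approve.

Approved — every class gave the required vote.

Series A: 4/5 of 5031614 = 4025291.20, rounded up to 4025292; 4,025,292 required, 4,025,292 in favor — approved.
Series B: 3/5 of 1578899 = 947339.40, rounded up to 947340; 947,340 required, 947,340 in favor — approved.
Series C: 3/4 of 16026220 = 12019665; 12,019,665 required, 12,022,114 in favor — approved.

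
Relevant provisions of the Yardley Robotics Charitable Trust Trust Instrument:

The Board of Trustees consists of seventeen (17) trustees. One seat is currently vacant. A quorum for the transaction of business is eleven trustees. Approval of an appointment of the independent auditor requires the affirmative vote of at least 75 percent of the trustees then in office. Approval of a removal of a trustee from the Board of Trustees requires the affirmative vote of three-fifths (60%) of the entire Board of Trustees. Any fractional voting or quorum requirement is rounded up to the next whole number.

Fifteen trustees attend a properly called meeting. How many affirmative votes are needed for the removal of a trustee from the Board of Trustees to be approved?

The removal of a trustee from the Board of Trustees requires three-fifths of the entire Board of Trustees (17).
3/5 of 17 = 10.20, rounded up to 11.

11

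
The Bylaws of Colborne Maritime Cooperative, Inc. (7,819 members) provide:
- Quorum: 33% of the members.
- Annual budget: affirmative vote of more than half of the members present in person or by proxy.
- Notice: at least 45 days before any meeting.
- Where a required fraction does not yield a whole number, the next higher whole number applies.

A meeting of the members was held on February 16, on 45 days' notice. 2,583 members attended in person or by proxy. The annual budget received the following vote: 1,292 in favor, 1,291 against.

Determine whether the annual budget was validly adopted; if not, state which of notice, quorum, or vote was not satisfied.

Valid — all requirements satisfied.

Notice: 45 days given; 45 required. Satisfied.
Quorum: 33% of 7,819 = 2,580.27, rounded up to 2,581; 2,583 present. Satisfied.
Vote: requires a majority of those present (2,583); a majority of 2583 is 1292, so 1,292 needed; 1,292 in favor. Satisfied.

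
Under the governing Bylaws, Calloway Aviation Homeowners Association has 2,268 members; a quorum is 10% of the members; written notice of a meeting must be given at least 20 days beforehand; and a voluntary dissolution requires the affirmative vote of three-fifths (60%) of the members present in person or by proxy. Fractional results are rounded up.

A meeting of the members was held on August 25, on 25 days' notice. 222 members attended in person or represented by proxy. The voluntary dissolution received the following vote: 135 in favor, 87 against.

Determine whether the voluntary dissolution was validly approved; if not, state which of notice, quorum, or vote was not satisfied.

Notice: 25 days given; 20 required. Satisfied.
Quorum: 10% of 2,268 = 226.80, rounded up to 227; 222 present. Not satisfied.
Vote: requires three-fifths of those present (222); 3/5 of 222 = 133.20, rounded up to 134, so 134 needed; 135 in favor. Satisfied.

Invalid — quorum requirement not satisfied.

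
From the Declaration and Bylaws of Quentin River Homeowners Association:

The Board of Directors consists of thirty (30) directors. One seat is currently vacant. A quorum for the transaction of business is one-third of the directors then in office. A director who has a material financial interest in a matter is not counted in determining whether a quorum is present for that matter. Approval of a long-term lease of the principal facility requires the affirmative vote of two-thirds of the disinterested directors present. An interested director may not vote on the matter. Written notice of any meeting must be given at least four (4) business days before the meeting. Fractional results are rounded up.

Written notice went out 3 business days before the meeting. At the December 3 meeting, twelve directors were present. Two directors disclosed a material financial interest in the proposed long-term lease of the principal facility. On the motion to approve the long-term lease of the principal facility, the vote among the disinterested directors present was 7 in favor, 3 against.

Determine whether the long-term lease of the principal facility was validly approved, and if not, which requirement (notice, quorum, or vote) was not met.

Invalid — notice requirement not satisfied.

Notice: 3 business days given; 4 required (3 < 4). Not satisfied.
Quorum: 12 present, but the 2 interested directors do not count, leaving 10. Quorum is 10. Satisfied.
Vote: the long-term lease of the principal facility requires two-thirds of the disinterested directors present (12 − 2 = 10). 2/3 of 10 = 6.67, rounded up to 7, so 7 affirmative votes are needed; 7 voted in favor. Satisfied.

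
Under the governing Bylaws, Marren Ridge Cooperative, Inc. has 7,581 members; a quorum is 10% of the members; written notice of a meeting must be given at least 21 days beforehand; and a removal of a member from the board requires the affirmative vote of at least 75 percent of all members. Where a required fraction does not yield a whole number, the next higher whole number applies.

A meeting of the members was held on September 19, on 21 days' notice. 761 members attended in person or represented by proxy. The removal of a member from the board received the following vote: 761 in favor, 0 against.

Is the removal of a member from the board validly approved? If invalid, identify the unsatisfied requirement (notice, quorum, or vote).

Invalid — vote requirement not satisfied.

Notice: 21 days given; 21 required. Satisfied.
Quorum: 10% of 7,581 = 758.10, rounded up to 759; 761 present. Satisfied.
Vote: requires three-fourths of all members (7,581); 3/4 of 7581 = 5685.75, rounded up to 5686, so 5,686 needed; 761 in favor. Not satisfied.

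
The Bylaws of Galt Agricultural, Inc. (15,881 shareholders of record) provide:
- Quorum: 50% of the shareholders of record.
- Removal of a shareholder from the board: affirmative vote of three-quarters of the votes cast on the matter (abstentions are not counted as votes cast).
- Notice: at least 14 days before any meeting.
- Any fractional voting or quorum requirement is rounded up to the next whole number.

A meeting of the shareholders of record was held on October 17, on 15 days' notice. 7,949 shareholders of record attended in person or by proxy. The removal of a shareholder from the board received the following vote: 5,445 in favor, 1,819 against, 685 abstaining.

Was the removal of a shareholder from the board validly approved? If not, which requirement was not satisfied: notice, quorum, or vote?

Invalid — vote requirement not satisfied.

Notice: 15 days given; 14 required. Satisfied.
Quorum: 50% of 15,881 = 7,940.50, rounded up to 7,941; 7,949 present. Satisfied.
Vote: requires three-fourths of the votes cast (7,949 − 685 abstaining = 7,264); 3/4 of 7264 = 5448, so 5,448 needed; 5,445 in favor. Not satisfied.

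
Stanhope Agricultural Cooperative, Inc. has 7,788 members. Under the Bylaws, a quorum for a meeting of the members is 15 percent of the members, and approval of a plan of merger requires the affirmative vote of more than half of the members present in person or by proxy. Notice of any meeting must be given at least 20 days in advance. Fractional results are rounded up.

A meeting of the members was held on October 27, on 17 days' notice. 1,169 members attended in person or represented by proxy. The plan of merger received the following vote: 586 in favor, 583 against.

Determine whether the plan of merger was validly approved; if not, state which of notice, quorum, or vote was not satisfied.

Notice: 17 days given; 20 required. Not satisfied.
Quorum: 15% of 7,788 = 1,168.20, rounded up to 1,169; 1,169 present. Satisfied.
Vote: requires a majority of those present (1,169); a majority of 1169 is 585, so 585 needed; 586 in favor. Satisfied.

Invalid — notice requirement not satisfied.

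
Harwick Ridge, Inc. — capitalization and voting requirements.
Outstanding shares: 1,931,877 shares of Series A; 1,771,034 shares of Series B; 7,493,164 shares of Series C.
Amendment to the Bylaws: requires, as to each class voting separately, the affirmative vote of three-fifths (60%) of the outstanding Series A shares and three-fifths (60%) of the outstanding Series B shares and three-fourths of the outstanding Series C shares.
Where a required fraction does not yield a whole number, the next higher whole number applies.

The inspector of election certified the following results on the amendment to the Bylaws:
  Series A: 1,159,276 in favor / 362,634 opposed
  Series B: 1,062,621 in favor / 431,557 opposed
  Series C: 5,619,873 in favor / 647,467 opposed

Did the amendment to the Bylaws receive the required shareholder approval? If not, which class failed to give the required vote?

Approved — every class gave the required vote.

Series A: 3/5 of 1931877 = 1159126.20, rounded up to 1159127; 1,159,127 required, 1,159,276 in favor — approved.
Series B: 3/5 of 1771034 = 1062620.40, rounded up to 1062621; 1,062,621 required, 1,062,621 in favor — approved.
Series C: 3/4 of 7493164 = 5619873; 5,619,873 required, 5,619,873 in favor — approved.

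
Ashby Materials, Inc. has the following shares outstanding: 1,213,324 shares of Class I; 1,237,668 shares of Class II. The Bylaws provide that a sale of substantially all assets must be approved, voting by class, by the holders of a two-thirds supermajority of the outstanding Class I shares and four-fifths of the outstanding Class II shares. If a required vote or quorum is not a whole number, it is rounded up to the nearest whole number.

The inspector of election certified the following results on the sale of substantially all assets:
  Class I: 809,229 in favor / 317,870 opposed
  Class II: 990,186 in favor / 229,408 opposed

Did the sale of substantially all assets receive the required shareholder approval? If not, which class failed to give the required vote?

Class I: 2/3 of 1213324 = 808882.67, rounded up to 808883; 808,883 required, 809,229 in favor — approved.
Class II: 4/5 of 1237668 = 990134.40, rounded up to 990135; 990,135 required, 990,186 in favor — approved.

Approved — every class gave the required vote.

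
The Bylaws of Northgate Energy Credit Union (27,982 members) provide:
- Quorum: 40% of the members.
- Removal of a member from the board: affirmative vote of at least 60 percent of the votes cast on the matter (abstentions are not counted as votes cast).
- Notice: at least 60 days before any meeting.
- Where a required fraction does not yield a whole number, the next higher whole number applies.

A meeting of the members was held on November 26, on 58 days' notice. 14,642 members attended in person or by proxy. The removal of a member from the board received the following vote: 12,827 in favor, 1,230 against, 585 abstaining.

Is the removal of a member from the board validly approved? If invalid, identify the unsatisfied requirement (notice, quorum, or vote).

Invalid — notice requirement not satisfied.

Notice: 58 days given; 60 required. Not satisfied.
Quorum: 40% of 27,982 = 11,192.80, rounded up to 11,193; 14,642 present. Satisfied.
Vote: requires three-fifths of the votes cast (14,642 − 585 abstaining = 14,057); 3/5 of 14057 = 8434.20, rounded up to 8435, so 8,435 needed; 12,827 in favor. Satisfied.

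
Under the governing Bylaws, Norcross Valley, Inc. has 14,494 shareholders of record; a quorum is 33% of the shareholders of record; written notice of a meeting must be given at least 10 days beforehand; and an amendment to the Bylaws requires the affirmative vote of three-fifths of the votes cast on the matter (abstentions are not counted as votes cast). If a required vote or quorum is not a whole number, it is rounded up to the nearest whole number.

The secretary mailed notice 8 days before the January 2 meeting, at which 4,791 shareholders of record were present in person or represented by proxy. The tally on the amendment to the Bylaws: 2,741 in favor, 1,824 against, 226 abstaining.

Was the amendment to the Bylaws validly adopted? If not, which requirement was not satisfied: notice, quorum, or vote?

Notice: 8 days given; 10 required. Not satisfied.
Quorum: 33% of 14,494 = 4,783.02, rounded up to 4,784; 4,791 present. Satisfied.
Vote: requires three-fifths of the votes cast (4,791 − 226 abstaining = 4,565); 3/5 of 4565 = 2739, so 2,739 needed; 2,741 in favor. Satisfied.

Invalid — notice requirement not satisfied.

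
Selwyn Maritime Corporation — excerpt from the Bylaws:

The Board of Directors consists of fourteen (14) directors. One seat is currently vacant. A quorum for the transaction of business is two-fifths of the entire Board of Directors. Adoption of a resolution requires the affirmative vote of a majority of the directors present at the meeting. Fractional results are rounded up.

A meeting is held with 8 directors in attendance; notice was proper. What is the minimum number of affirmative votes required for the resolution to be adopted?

The resolution requires a majority of the directors present (8).
A majority of 8 is 5.

5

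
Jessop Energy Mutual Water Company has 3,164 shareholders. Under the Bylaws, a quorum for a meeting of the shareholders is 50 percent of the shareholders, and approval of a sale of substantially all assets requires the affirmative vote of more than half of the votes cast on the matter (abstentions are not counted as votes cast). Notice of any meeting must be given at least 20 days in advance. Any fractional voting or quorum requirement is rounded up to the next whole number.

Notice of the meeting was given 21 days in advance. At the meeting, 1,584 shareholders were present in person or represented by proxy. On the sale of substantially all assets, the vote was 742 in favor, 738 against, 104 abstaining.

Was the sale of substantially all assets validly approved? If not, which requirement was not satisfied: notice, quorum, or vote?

Notice: 21 days given; 20 required. Satisfied.
Quorum: 50% of 3,164 = 1,582; 1,584 present. Satisfied.
Vote: requires a majority of the votes cast (1,584 − 104 abstaining = 1,480); a majority of 1480 is 741, so 741 needed; 742 in favor. Satisfied.

Valid — all requirements satisfied.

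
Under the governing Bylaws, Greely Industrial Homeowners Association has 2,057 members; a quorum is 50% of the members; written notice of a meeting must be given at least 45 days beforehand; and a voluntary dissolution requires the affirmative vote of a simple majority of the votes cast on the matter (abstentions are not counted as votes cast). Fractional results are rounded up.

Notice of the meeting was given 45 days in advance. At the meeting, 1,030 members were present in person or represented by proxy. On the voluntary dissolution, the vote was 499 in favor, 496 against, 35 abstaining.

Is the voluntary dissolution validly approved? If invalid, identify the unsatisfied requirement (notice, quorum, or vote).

Valid — all requirements satisfied.

Notice: 45 days given; 45 required. Satisfied.
Quorum: 50% of 2,057 = 1,028.50, rounded up to 1,029; 1,030 present. Satisfied.
Vote: requires a majority of the votes cast (1,030 − 35 abstaining = 995); a majority of 995 is 498, so 498 needed; 499 in favor. Satisfied.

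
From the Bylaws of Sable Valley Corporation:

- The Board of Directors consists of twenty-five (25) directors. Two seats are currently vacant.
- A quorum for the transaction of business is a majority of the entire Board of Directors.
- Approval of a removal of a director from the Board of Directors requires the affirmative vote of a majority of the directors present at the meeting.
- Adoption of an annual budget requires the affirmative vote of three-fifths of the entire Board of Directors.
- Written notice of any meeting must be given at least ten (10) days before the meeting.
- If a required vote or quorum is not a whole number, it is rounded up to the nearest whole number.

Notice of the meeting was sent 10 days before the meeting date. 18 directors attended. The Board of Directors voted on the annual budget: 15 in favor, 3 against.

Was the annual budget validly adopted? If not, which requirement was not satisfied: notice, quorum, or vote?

Valid — all requirements satisfied.

Notice: 10 days given; 10 required (10 ≥ 10). Satisfied.
Quorum: 18 present; quorum is 13. Satisfied.
Vote: the annual budget requires three-fifths of the entire Board of Directors (25). 3/5 of 25 = 15, so 15 affirmative votes are needed; 15 voted in favor. Satisfied.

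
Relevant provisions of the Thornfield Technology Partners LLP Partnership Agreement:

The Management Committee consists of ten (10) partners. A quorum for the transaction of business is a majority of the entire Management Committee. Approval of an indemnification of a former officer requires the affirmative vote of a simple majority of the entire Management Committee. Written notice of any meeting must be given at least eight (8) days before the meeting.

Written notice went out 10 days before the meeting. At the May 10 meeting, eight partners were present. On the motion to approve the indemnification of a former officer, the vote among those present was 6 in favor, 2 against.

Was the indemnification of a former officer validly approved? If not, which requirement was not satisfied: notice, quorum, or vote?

Notice: 10 days given; 8 required (10 ≥ 8). Satisfied.
Quorum: 8 present; quorum is 6. Satisfied.
Vote: the indemnification of a former officer requires a majority of the entire Management Committee (10). A majority of 10 is 6, so 6 affirmative votes are needed; 6 voted in favor. Satisfied.

Valid — all requirements satisfied.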